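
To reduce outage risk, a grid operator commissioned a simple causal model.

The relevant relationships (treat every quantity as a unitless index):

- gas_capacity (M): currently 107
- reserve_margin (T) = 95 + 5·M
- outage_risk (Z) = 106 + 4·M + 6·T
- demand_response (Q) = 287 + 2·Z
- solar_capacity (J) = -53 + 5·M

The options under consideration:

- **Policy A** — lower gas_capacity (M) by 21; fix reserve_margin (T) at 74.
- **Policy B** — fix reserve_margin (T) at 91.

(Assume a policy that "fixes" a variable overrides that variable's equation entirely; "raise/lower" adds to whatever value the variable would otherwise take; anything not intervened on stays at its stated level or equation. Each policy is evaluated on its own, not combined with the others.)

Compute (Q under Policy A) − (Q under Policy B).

Policy A (M − 21, T := 74):
  M = 107 − 21 = 86
  T = 74
  Z = 106 + 4·86 + 6·74 = 894
  Q = 287 + 2·894 = 2075
Policy B (T := 91):
  M = 107
  T = 91
  Z = 106 + 4·107 + 6·91 = 1080
  Q = 287 + 2·1080 = 2447
Q: 2075 − 2447 = -372

-372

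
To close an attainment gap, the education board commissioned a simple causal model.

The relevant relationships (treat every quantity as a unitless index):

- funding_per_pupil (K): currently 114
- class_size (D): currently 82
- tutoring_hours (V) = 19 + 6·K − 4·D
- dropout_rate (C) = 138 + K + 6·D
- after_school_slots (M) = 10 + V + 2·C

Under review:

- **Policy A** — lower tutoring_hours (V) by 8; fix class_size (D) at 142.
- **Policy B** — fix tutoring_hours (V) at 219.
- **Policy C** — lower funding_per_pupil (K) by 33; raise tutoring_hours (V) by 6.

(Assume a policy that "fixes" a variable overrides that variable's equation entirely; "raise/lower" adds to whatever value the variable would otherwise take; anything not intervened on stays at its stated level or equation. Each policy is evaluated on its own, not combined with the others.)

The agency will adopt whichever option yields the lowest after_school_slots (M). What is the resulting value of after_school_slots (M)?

Policy A (V − 8, D := 142):
  K = 114
  D = 142
  V = 19 + 6·114 − 4·142 (−8 from intervention) = 127
  C = 138 + 114 + 6·142 = 1104
  M = 10 + 127 + 2·1104 = 2345
Policy B (V := 219):
  K = 114
  D = 82
  V = 219
  C = 138 + 114 + 6·82 = 744
  M = 10 + 219 + 2·744 = 1717
Policy C (K − 33, V + 6):
  K = 114 − 33 = 81
  D = 82
  V = 19 + 6·81 − 4·82 (+6 from intervention) = 183
  C = 138 + 81 + 6·82 = 711
  M = 10 + 183 + 2·711 = 1615
Comparing — Policy A: M=2345, Policy B: M=1717, Policy C: M=1615. Lowest is 1615 (Policy C).

1615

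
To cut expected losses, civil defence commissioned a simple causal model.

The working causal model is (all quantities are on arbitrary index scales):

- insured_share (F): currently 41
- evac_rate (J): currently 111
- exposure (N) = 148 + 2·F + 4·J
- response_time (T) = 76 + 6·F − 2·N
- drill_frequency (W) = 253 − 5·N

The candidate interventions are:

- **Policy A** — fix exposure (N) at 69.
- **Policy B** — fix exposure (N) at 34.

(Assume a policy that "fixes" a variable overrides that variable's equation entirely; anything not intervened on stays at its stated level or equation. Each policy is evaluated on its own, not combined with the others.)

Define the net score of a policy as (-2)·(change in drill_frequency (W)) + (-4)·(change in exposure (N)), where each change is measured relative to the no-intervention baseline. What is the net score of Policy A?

Baseline:
  F = 41
  J = 111
  N = 148 + 2·41 + 4·111 = 674
  W = 253 − 5·674 = -3117
Policy A (N := 69):
  F = 41
  J = 111
  N = 69
  W = 253 − 5·69 = -92
ΔW = -92 − (-3117) = 3025; ΔN = 69 − 674 = -605
Score = (-2)·3025 + (-4)·(-605) = -3630

-3630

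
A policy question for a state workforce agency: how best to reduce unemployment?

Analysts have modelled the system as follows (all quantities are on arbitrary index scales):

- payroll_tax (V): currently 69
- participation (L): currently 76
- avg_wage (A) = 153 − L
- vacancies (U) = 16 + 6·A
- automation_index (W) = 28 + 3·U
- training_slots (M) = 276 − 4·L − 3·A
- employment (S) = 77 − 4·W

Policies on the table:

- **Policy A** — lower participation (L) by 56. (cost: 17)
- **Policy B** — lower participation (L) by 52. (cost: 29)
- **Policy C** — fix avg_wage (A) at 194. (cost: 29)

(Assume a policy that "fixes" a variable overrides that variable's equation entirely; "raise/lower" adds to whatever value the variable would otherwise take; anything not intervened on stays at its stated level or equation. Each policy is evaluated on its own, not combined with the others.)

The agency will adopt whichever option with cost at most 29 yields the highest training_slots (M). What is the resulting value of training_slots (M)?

-203

Policy A (L − 56):
  L = 76 − 56 = 20
  A = 153 − 20 = 133
  M = 276 − 4·20 − 3·133 = -203
Policy B (L − 52):
  L = 76 − 52 = 24
  A = 153 − 24 = 129
  M = 276 − 4·24 − 3·129 = -207
Policy C (A := 194):
  L = 76
  A = 194
  M = 276 − 4·76 − 3·194 = -610
Comparing — Policy A: M=-203, Policy B: M=-207, Policy C: M=-610. Highest is -203 (Policy A).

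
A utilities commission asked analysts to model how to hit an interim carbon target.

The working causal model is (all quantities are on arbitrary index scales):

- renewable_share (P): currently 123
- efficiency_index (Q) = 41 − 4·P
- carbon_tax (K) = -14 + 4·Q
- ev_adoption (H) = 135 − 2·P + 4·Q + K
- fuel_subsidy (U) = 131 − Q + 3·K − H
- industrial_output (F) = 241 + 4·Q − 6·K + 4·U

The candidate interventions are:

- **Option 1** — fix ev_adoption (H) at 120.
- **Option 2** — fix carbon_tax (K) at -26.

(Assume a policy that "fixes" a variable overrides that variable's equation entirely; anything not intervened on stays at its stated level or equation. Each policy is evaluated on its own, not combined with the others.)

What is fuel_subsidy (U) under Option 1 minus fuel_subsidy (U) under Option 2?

-7437

Option 1 (H := 120):
  P = 123
  Q = 41 − 4·123 = -451
  K = -14 + 4·(-451) = -1818
  H = 120
  U = 131 − (-451) + 3·(-1818) − 120 = -4992
Option 2 (K := -26):
  P = 123
  Q = 41 − 4·123 = -451
  K = -26
  H = 135 − 2·123 + 4·(-451) + (-26) = -1941
  U = 131 − (-451) + 3·(-26) − (-1941) = 2445
U: -4992 − 2445 = -7437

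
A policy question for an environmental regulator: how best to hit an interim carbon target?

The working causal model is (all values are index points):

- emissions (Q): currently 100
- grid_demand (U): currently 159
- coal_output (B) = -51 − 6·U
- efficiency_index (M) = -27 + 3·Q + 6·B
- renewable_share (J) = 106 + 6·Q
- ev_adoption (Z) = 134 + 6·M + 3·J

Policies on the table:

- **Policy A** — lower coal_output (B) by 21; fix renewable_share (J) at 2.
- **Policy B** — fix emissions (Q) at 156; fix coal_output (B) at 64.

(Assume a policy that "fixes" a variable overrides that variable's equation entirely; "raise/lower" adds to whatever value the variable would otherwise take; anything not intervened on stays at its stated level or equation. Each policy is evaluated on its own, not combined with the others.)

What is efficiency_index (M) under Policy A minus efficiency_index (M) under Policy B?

-6708

Policy A (B − 21, J := 2):
  Q = 100
  U = 159
  B = -51 − 6·159 (−21 from intervention) = -1026
  M = -27 + 3·100 + 6·(-1026) = -5883
Policy B (Q := 156, B := 64):
  Q = 156
  U = 159
  B = 64
  M = -27 + 3·156 + 6·64 = 825
M: -5883 − 825 = -6708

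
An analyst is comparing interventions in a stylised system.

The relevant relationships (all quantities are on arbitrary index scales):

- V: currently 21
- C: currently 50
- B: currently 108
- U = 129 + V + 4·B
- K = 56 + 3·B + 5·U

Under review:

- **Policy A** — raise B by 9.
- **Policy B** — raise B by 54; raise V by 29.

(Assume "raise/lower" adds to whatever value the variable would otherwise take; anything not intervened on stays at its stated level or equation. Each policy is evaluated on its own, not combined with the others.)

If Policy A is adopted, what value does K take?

Policy A (B + 9):
  V = 21
  B = 108 + 9 = 117
  U = 129 + 21 + 4·117 = 618
  K = 56 + 3·117 + 5·618 = 3497

3497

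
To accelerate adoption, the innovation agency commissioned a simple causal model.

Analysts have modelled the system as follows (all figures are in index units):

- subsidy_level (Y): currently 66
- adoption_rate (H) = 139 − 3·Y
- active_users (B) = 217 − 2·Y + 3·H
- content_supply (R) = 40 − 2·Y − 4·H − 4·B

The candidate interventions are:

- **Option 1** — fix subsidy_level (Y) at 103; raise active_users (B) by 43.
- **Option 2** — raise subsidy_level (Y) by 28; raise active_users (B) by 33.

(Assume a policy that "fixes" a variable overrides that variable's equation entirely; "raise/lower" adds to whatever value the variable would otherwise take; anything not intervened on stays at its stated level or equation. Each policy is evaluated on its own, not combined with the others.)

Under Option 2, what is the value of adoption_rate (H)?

-143

Option 2 (Y + 28, B + 33):
  Y = 66 + 28 = 94
  H = 139 − 3·94 = -143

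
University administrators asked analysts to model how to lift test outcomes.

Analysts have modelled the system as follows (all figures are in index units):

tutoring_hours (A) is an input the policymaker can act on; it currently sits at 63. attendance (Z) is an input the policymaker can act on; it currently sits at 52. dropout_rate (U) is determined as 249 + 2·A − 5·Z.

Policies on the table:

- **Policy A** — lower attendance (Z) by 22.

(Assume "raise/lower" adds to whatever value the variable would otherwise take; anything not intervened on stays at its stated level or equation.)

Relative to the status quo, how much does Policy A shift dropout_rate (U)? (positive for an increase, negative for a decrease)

110

Baseline:
  A = 63
  Z = 52
  U = 249 + 2·63 − 5·52 = 115
Policy A (Z − 22):
  A = 63
  Z = 52 − 22 = 30
  U = 249 + 2·63 − 5·30 = 225
Change in U: 225 − 115 = 110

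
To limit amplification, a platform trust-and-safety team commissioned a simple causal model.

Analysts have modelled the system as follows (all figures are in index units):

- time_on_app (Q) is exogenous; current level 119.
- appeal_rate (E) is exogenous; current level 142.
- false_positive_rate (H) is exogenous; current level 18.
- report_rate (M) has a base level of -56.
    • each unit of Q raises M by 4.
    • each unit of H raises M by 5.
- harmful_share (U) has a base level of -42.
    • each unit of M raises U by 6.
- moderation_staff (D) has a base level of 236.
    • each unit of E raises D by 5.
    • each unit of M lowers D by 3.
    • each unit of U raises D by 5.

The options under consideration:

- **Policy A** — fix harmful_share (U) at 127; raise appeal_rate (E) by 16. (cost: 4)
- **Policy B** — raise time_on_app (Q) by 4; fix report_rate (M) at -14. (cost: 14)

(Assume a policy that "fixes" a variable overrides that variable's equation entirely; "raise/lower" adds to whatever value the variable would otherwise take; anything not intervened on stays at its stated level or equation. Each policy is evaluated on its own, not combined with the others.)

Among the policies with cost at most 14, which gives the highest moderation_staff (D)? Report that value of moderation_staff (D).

Policy A (U := 127, E + 16):
  Q = 119
  E = 142 + 16 = 158
  H = 18
  M = -56 + 4·119 + 5·18 = 510
  U = 127
  D = 236 + 5·158 − 3·510 + 5·127 = 131
Policy B (Q + 4, M := -14):
  Q = 119 + 4 = 123
  E = 142
  H = 18
  M = -14
  U = -42 + 6·(-14) = -126
  D = 236 + 5·142 − 3·(-14) + 5·(-126) = 358
Comparing — Policy A: D=131, Policy B: D=358. Highest is 358 (Policy B).

358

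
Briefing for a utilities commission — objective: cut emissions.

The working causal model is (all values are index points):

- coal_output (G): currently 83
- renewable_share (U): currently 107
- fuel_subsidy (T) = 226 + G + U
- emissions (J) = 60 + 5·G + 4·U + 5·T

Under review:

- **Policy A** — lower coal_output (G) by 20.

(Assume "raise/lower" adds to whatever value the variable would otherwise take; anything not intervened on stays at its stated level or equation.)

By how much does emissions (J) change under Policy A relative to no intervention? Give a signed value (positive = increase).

-200

Baseline:
  G = 83
  U = 107
  T = 226 + 83 + 107 = 416
  J = 60 + 5·83 + 4·107 + 5·416 = 2983
Policy A (G − 20):
  G = 83 − 20 = 63
  U = 107
  T = 226 + 63 + 107 = 396
  J = 60 + 5·63 + 4·107 + 5·396 = 2783
Change in J: 2783 − 2983 = -200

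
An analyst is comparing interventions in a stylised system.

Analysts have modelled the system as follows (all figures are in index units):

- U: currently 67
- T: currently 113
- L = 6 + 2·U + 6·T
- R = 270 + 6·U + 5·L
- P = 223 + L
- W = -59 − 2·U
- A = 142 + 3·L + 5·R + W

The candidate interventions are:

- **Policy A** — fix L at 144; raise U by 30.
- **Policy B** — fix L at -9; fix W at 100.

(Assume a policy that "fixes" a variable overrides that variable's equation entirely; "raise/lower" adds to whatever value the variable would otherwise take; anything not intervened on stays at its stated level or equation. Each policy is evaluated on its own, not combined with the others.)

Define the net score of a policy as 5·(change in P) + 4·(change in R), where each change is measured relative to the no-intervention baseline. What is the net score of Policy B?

-20675

Baseline:
  U = 67
  T = 113
  L = 6 + 2·67 + 6·113 = 818
  R = 270 + 6·67 + 5·818 = 4762
  P = 223 + 818 = 1041
Policy B (L := -9, W := 100):
  U = 67
  T = 113
  L = -9
  R = 270 + 6·67 + 5·(-9) = 627
  P = 223 + (-9) = 214
ΔP = 214 − 1041 = -827; ΔR = 627 − 4762 = -4135
Score = 5·(-827) + 4·(-4135) = -20675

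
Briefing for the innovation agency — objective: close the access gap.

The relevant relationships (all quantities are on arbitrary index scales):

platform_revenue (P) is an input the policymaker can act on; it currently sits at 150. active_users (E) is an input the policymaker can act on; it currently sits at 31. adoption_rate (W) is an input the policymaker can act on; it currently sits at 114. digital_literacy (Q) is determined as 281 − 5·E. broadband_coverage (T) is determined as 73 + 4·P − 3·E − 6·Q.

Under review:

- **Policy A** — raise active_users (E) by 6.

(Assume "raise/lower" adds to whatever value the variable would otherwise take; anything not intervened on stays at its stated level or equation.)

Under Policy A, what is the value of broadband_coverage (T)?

Policy A (E + 6):
  P = 150
  E = 31 + 6 = 37
  Q = 281 − 5·37 = 96
  T = 73 + 4·150 − 3·37 − 6·96 = -14

-14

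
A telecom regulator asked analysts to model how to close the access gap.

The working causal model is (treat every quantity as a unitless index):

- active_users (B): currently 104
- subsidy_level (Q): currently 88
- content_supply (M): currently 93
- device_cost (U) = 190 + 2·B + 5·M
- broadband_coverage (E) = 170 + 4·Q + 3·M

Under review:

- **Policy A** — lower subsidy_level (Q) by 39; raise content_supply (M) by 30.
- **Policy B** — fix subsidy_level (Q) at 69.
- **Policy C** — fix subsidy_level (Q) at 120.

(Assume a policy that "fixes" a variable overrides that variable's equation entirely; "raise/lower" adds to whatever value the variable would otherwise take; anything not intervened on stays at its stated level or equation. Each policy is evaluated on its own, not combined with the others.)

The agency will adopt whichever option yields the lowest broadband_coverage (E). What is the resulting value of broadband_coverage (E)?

725

Policy A (Q − 39, M + 30):
  Q = 88 − 39 = 49
  M = 93 + 30 = 123
  E = 170 + 4·49 + 3·123 = 735
Policy B (Q := 69):
  Q = 69
  M = 93
  E = 170 + 4·69 + 3·93 = 725
Policy C (Q := 120):
  Q = 120
  M = 93
  E = 170 + 4·120 + 3·93 = 929
Comparing — Policy A: E=735, Policy B: E=725, Policy C: E=929. Lowest is 725 (Policy B).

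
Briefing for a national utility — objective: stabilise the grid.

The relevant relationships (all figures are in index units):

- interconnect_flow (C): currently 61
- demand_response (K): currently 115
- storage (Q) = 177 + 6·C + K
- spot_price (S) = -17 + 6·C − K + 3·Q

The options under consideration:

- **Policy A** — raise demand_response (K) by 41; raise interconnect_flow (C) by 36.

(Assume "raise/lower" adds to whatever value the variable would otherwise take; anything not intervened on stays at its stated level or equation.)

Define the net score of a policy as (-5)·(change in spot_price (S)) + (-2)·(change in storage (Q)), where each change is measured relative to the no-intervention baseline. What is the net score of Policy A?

Baseline:
  C = 61
  K = 115
  Q = 177 + 6·61 + 115 = 658
  S = -17 + 6·61 − 115 + 3·658 = 2208
Policy A (K + 41, C + 36):
  C = 61 + 36 = 97
  K = 115 + 41 = 156
  Q = 177 + 6·97 + 156 = 915
  S = -17 + 6·97 − 156 + 3·915 = 3154
ΔS = 3154 − 2208 = 946; ΔQ = 915 − 658 = 257
Score = (-5)·946 + (-2)·257 = -5244

-5244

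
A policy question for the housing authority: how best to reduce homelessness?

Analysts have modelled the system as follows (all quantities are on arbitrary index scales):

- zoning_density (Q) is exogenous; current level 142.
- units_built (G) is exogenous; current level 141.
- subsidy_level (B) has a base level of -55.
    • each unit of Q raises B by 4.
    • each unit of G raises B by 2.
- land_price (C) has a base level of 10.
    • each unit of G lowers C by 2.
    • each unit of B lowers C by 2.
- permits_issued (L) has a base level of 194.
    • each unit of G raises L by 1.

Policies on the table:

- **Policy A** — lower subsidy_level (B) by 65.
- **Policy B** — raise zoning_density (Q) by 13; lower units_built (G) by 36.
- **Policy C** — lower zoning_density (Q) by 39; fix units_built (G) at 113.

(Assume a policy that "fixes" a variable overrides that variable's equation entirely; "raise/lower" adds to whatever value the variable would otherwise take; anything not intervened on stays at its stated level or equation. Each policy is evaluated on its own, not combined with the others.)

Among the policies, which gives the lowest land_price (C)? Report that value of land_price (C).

-1750

Policy A (B − 65):
  Q = 142
  G = 141
  B = -55 + 4·142 + 2·141 (−65 from intervention) = 730
  C = 10 − 2·141 − 2·730 = -1732
Policy B (Q + 13, G − 36):
  Q = 142 + 13 = 155
  G = 141 − 36 = 105
  B = -55 + 4·155 + 2·105 = 775
  C = 10 − 2·105 − 2·775 = -1750
Policy C (Q − 39, G := 113):
  Q = 142 − 39 = 103
  G = 113
  B = -55 + 4·103 + 2·113 = 583
  C = 10 − 2·113 − 2·583 = -1382
Comparing — Policy A: C=-1732, Policy B: C=-1750, Policy C: C=-1382. Lowest is -1750 (Policy B).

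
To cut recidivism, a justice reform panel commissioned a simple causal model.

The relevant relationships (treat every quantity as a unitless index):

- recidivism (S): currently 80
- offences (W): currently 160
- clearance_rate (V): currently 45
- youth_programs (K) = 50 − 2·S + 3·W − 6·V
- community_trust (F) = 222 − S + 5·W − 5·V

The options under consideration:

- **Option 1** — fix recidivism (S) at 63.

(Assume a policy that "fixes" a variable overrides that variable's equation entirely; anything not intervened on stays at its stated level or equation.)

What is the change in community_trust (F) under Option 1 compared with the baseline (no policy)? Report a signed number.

17

Baseline:
  S = 80
  W = 160
  V = 45
  F = 222 − 80 + 5·160 − 5·45 = 717
Option 1 (S := 63):
  S = 63
  W = 160
  V = 45
  F = 222 − 63 + 5·160 − 5·45 = 734
Change in F: 734 − 717 = 17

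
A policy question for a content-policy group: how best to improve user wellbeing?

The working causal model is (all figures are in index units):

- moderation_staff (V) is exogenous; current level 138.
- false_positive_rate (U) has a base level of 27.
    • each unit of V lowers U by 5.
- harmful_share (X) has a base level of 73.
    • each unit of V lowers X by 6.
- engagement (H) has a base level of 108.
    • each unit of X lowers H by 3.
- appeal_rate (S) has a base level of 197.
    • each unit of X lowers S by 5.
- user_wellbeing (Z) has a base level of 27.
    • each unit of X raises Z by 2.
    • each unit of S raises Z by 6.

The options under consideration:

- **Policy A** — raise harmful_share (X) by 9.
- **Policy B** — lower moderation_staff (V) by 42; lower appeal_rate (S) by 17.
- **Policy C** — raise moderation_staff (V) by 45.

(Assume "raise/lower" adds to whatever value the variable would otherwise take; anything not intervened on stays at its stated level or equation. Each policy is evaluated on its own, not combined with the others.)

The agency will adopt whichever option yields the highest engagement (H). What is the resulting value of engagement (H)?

3183

Policy A (X + 9):
  V = 138
  X = 73 − 6·138 (+9 from intervention) = -746
  H = 108 − 3·(-746) = 2346
Policy B (V − 42, S − 17):
  V = 138 − 42 = 96
  X = 73 − 6·96 = -503
  H = 108 − 3·(-503) = 1617
Policy C (V + 45):
  V = 138 + 45 = 183
  X = 73 − 6·183 = -1025
  H = 108 − 3·(-1025) = 3183
Comparing — Policy A: H=2346, Policy B: H=1617, Policy C: H=3183. Highest is 3183 (Policy C).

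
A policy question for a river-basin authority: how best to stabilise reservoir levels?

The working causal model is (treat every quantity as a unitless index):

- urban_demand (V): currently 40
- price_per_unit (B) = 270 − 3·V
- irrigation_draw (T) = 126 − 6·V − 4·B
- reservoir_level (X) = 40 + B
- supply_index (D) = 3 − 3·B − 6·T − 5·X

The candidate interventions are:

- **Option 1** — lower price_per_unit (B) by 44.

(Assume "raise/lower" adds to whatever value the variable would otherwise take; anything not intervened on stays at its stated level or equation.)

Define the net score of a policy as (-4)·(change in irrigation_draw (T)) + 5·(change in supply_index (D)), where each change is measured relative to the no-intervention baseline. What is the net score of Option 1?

-4224

Baseline:
  V = 40
  B = 270 − 3·40 = 150
  T = 126 − 6·40 − 4·150 = -714
  X = 40 + 150 = 190
  D = 3 − 3·150 − 6·(-714) − 5·190 = 2887
Option 1 (B − 44):
  V = 40
  B = 270 − 3·40 (−44 from intervention) = 106
  T = 126 − 6·40 − 4·106 = -538
  X = 40 + 106 = 146
  D = 3 − 3·106 − 6·(-538) − 5·146 = 2183
ΔT = -538 − (-714) = 176; ΔD = 2183 − 2887 = -704
Score = (-4)·176 + 5·(-704) = -4224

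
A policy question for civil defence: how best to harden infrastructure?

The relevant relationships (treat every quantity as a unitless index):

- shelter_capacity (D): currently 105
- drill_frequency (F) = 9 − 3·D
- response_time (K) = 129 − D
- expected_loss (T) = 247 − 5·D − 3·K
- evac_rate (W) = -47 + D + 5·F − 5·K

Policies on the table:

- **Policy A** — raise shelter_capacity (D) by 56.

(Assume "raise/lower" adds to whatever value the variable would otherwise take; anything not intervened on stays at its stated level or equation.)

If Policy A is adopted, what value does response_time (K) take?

-32

Policy A (D + 56):
  D = 105 + 56 = 161
  K = 129 − 161 = -32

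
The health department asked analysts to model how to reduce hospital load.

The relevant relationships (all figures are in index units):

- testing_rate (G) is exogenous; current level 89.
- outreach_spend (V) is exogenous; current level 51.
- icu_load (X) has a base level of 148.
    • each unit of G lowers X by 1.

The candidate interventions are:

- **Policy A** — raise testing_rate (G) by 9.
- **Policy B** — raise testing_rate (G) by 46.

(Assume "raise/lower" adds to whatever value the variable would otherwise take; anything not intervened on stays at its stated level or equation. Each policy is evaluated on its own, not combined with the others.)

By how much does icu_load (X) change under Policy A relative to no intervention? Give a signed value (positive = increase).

Baseline:
  G = 89
  X = 148 − 89 = 59
Policy A (G + 9):
  G = 89 + 9 = 98
  X = 148 − 98 = 50
Change in X: 50 − 59 = -9

-9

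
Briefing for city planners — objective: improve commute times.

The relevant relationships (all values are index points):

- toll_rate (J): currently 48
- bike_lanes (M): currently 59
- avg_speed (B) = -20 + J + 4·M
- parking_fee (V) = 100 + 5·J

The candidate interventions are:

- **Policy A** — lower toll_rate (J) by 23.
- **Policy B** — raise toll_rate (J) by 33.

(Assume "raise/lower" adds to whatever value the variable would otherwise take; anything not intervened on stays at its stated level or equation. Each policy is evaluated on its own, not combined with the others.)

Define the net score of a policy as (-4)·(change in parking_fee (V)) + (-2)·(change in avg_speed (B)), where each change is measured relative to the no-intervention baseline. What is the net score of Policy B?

Baseline:
  J = 48
  M = 59
  B = -20 + 48 + 4·59 = 264
  V = 100 + 5·48 = 340
Policy B (J + 33):
  J = 48 + 33 = 81
  M = 59
  B = -20 + 81 + 4·59 = 297
  V = 100 + 5·81 = 505
ΔV = 505 − 340 = 165; ΔB = 297 − 264 = 33
Score = (-4)·165 + (-2)·33 = -726

-726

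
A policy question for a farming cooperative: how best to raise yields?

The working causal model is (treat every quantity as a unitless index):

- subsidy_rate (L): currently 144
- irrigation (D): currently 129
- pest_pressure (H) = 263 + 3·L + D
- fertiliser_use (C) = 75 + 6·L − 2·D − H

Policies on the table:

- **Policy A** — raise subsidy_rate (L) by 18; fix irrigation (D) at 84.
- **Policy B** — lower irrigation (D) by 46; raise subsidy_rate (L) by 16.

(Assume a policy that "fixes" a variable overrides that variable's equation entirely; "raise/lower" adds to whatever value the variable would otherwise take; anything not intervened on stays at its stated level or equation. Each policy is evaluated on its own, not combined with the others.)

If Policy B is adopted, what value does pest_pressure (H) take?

826

Policy B (D − 46, L + 16):
  L = 144 + 16 = 160
  D = 129 − 46 = 83
  H = 263 + 3·160 + 83 = 826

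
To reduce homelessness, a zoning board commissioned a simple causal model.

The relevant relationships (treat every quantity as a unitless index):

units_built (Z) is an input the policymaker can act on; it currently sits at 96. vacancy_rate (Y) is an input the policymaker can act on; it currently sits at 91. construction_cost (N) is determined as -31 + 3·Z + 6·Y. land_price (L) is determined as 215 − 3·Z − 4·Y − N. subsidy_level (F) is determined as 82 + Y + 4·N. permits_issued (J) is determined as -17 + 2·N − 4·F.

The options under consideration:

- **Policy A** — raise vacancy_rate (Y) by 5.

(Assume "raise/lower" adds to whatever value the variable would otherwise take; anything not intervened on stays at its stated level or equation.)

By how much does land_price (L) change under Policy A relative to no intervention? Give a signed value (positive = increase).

Baseline:
  Z = 96
  Y = 91
  N = -31 + 3·96 + 6·91 = 803
  L = 215 − 3·96 − 4·91 − 803 = -1240
Policy A (Y + 5):
  Z = 96
  Y = 91 + 5 = 96
  N = -31 + 3·96 + 6·96 = 833
  L = 215 − 3·96 − 4·96 − 833 = -1290
Change in L: -1290 − (-1240) = -50

-50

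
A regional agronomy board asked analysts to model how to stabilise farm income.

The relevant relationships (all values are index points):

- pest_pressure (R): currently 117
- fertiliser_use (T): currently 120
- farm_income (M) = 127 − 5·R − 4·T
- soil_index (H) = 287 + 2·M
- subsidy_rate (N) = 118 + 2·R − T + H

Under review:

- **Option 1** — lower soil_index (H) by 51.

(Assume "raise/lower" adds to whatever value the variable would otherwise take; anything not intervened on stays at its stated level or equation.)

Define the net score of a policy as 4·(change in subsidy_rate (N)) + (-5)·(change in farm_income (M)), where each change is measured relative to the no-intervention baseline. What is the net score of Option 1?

Baseline:
  R = 117
  T = 120
  M = 127 − 5·117 − 4·120 = -938
  H = 287 + 2·(-938) = -1589
  N = 118 + 2·117 − 120 + (-1589) = -1357
Option 1 (H − 51):
  R = 117
  T = 120
  M = 127 − 5·117 − 4·120 = -938
  H = 287 + 2·(-938) (−51 from intervention) = -1640
  N = 118 + 2·117 − 120 + (-1640) = -1408
ΔN = -1408 − (-1357) = -51; ΔM = -938 − (-938) = 0
Score = 4·(-51) + (-5)·0 = -204

-204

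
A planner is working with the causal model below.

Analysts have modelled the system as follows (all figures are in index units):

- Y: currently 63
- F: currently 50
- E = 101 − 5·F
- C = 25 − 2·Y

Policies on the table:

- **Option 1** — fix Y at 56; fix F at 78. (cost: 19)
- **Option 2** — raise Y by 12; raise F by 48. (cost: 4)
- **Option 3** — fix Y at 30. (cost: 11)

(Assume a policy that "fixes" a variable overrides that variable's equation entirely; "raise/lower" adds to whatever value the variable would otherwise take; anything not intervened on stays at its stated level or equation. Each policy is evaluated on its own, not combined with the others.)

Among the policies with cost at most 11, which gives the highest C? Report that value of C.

Option 2 (Y + 12, F + 48):
  Y = 63 + 12 = 75
  C = 25 − 2·75 = -125
Option 3 (Y := 30):
  Y = 30
  C = 25 − 2·30 = -35
Comparing — Option 2: C=-125, Option 3: C=-35. Highest is -35 (Option 3).

-35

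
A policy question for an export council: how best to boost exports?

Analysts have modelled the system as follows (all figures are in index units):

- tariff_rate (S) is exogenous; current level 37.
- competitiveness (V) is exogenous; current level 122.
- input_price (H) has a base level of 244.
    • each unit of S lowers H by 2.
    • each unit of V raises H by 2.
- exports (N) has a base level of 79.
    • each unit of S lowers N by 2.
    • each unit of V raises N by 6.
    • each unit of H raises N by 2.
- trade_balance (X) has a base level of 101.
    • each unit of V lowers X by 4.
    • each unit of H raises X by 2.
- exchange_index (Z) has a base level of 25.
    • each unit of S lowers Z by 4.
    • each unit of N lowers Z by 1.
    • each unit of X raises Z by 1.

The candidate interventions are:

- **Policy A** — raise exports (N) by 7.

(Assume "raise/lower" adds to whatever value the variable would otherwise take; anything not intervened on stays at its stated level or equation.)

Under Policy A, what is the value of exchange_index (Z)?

-1254

Policy A (N + 7):
  S = 37
  V = 122
  H = 244 − 2·37 + 2·122 = 414
  N = 79 − 2·37 + 6·122 + 2·414 (+7 from intervention) = 1572
  X = 101 − 4·122 + 2·414 = 441
  Z = 25 − 4·37 − 1572 + 441 = -1254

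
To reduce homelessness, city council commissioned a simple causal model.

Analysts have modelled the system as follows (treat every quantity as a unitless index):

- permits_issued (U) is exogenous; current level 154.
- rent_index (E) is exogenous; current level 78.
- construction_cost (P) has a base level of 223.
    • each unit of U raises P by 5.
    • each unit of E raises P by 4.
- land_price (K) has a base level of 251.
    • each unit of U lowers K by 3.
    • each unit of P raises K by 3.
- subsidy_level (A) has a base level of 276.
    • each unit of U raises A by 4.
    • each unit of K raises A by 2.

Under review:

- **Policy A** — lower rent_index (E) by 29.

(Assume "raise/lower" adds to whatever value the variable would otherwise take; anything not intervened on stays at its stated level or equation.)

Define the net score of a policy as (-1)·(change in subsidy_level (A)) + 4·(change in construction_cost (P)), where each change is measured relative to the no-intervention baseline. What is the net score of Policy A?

232

Baseline:
  U = 154
  E = 78
  P = 223 + 5·154 + 4·78 = 1305
  K = 251 − 3·154 + 3·1305 = 3704
  A = 276 + 4·154 + 2·3704 = 8300
Policy A (E − 29):
  U = 154
  E = 78 − 29 = 49
  P = 223 + 5·154 + 4·49 = 1189
  K = 251 − 3·154 + 3·1189 = 3356
  A = 276 + 4·154 + 2·3356 = 7604
ΔA = 7604 − 8300 = -696; ΔP = 1189 − 1305 = -116
Score = (-1)·(-696) + 4·(-116) = 232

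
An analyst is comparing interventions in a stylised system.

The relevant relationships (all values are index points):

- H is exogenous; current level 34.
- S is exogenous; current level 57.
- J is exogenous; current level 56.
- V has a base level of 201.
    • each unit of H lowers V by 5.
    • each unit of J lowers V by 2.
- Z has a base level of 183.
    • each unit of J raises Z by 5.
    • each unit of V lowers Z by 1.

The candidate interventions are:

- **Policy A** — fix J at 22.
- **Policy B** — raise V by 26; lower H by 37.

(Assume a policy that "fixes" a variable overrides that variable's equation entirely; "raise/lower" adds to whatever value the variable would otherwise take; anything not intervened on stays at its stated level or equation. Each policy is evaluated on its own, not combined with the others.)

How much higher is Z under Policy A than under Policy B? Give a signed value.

-27

Policy A (J := 22):
  H = 34
  J = 22
  V = 201 − 5·34 − 2·22 = -13
  Z = 183 + 5·22 − (-13) = 306
Policy B (V + 26, H − 37):
  H = 34 − 37 = -3
  J = 56
  V = 201 − 5·(-3) − 2·56 (+26 from intervention) = 130
  Z = 183 + 5·56 − 130 = 333
Z: 306 − 333 = -27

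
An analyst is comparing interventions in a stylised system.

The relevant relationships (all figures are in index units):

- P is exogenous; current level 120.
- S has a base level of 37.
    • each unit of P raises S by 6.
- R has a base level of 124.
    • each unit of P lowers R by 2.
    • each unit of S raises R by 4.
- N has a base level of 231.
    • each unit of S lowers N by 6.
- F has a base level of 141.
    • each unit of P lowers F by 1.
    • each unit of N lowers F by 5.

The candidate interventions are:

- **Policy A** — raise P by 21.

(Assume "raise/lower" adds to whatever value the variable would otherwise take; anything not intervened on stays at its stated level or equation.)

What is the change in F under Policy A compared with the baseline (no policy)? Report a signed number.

3759

Baseline:
  P = 120
  S = 37 + 6·120 = 757
  N = 231 − 6·757 = -4311
  F = 141 − 120 − 5·(-4311) = 21576
Policy A (P + 21):
  P = 120 + 21 = 141
  S = 37 + 6·141 = 883
  N = 231 − 6·883 = -5067
  F = 141 − 141 − 5·(-5067) = 25335
Change in F: 25335 − 21576 = 3759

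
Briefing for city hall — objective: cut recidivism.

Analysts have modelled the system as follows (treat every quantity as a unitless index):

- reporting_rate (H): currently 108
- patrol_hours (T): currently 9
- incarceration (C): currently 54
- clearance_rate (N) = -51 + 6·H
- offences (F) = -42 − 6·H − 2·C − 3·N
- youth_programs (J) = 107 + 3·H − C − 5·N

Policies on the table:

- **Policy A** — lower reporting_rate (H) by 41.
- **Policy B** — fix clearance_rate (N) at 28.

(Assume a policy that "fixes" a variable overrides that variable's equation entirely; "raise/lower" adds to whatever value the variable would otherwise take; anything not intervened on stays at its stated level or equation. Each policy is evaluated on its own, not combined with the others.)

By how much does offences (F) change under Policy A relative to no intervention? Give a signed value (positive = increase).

984

Baseline:
  H = 108
  C = 54
  N = -51 + 6·108 = 597
  F = -42 − 6·108 − 2·54 − 3·597 = -2589
Policy A (H − 41):
  H = 108 − 41 = 67
  C = 54
  N = -51 + 6·67 = 351
  F = -42 − 6·67 − 2·54 − 3·351 = -1605
Change in F: -1605 − (-2589) = 984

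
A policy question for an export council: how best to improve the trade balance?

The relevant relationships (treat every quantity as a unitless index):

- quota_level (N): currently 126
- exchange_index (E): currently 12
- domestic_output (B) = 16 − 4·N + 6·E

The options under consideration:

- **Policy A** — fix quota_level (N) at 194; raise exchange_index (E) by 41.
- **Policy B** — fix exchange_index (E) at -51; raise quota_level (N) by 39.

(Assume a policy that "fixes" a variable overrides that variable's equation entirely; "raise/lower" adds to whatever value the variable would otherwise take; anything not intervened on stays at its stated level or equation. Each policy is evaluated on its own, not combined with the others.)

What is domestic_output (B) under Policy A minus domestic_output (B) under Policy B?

Policy A (N := 194, E + 41):
  N = 194
  E = 12 + 41 = 53
  B = 16 − 4·194 + 6·53 = -442
Policy B (E := -51, N + 39):
  N = 126 + 39 = 165
  E = -51
  B = 16 − 4·165 + 6·(-51) = -950
B: -442 − (-950) = 508

508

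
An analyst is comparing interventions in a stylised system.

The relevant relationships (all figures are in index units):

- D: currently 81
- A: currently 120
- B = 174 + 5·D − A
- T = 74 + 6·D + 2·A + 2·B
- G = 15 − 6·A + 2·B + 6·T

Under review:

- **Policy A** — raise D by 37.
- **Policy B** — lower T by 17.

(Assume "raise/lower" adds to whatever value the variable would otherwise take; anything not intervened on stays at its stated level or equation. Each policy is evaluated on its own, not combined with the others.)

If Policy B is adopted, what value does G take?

Policy B (T − 17):
  D = 81
  A = 120
  B = 174 + 5·81 − 120 = 459
  T = 74 + 6·81 + 2·120 + 2·459 (−17 from intervention) = 1701
  G = 15 − 6·120 + 2·459 + 6·1701 = 10419

10419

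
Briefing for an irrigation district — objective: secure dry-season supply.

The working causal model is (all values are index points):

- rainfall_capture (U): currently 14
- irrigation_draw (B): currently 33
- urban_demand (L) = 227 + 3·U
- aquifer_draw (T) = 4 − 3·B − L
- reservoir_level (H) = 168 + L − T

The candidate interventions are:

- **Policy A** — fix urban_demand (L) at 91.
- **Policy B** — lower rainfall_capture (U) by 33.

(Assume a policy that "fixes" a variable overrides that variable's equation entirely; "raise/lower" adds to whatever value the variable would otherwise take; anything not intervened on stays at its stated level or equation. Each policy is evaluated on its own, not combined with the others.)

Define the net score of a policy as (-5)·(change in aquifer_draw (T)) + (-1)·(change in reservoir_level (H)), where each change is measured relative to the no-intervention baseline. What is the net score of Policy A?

Baseline:
  U = 14
  B = 33
  L = 227 + 3·14 = 269
  T = 4 − 3·33 − 269 = -364
  H = 168 + 269 − (-364) = 801
Policy A (L := 91):
  U = 14
  B = 33
  L = 91
  T = 4 − 3·33 − 91 = -186
  H = 168 + 91 − (-186) = 445
ΔT = -186 − (-364) = 178; ΔH = 445 − 801 = -356
Score = (-5)·178 + (-1)·(-356) = -534

-534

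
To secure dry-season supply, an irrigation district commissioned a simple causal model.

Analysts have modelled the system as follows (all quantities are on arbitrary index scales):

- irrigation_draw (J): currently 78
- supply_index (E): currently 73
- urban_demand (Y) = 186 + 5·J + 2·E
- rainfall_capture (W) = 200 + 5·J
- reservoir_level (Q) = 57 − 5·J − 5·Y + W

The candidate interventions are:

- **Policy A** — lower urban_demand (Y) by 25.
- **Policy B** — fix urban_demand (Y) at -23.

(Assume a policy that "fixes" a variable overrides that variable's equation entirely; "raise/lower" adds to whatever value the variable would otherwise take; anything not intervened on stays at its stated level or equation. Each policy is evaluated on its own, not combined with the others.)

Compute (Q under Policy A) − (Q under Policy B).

Policy A (Y − 25):
  J = 78
  E = 73
  Y = 186 + 5·78 + 2·73 (−25 from intervention) = 697
  W = 200 + 5·78 = 590
  Q = 57 − 5·78 − 5·697 + 590 = -3228
Policy B (Y := -23):
  J = 78
  E = 73
  Y = -23
  W = 200 + 5·78 = 590
  Q = 57 − 5·78 − 5·(-23) + 590 = 372
Q: -3228 − 372 = -3600

-3600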